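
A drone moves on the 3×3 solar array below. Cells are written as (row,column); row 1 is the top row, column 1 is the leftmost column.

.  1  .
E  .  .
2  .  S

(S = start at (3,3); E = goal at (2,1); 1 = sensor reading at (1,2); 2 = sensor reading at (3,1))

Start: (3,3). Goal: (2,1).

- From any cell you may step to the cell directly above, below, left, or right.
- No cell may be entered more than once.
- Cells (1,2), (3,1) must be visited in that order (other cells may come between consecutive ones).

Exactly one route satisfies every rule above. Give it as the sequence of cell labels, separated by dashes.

The waypoints must appear in the order (1,2), (3,1), with no cell reused.
Route from (3,3): up 2 to (1,3), left 1 to (1,2), down 2 to (3,2), left 1 to (3,1), up 1 to (2,1) — 7 moves in all.
Check: order respected (1 at step 3, 2 at step 6).

(3,3) - (2,3) - (1,3) - (1,2) - (2,2) - (3,2) - (3,1) - (2,1)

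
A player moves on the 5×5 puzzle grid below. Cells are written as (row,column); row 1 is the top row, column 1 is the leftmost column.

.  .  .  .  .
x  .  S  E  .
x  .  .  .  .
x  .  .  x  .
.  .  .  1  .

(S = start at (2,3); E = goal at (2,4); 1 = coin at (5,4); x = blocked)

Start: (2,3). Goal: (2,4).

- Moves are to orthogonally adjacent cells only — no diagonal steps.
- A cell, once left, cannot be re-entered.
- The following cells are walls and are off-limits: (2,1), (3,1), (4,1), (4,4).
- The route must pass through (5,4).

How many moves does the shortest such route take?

9

Any route passes through (5,4) somewhere between (2,3) and (2,4). Summing Manhattan distances along the two legs ((2,3) → (5,4) → (2,4)) gives a lower bound of 4 + 3 = 7 moves.
That bound ignores the blocked cells. Measuring each leg by the fewest moves that actually steer around them ((2,3)→(5,4): 4; (5,4)→(2,4): 5) raises the lower bound to 9.
A route of 9 moves exists: (2,3) → (3,3) → (4,3) → (5,3) → (5,4) → (5,5) → (4,5) → (3,5) → (2,5) → (2,4).
Since 9 matches that lower bound, it is optimal.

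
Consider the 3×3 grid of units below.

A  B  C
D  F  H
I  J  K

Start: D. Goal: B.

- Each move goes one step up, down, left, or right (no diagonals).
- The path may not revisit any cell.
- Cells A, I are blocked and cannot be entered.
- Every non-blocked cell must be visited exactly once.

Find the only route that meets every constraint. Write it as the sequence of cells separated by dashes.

D - F - J - K - H - C - B

Need to visit all 7 open cells exactly once, starting at D and ending at B.
Cell C has only two open neighbours (H and B), so the path must pass straight through it: one of those is the cell it's entered from and the other is where it exits.
Route from D: right to F, down to J, right to K, 2× up (reaching C), left to B — 6 moves in all.
Check: all 7 open cells covered.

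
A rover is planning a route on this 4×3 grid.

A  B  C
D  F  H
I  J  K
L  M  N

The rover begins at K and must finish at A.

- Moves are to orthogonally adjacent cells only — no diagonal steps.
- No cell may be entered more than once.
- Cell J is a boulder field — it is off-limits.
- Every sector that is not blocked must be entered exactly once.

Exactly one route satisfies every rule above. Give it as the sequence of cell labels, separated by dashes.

Need to visit all 11 open cells exactly once, starting at K and ending at A.
Cell M has only two open neighbours (L and N), so the path must pass straight through it: one of those is the cell it's entered from and the other is where it exits.
Route from K: down to N, 2× left (reaching L), 2× up (reaching D), 2× right (reaching H), up to C, 2× left (reaching A) — 10 moves in all.
Check: all 11 open cells covered.

K - N - M - L - I - D - F - H - C - B - A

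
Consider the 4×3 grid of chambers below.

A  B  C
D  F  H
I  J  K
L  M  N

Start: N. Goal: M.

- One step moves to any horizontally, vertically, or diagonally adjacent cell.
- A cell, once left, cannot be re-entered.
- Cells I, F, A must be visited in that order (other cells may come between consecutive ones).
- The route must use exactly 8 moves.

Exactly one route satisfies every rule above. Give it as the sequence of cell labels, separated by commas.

N, J, I, F, A, B, H, K, M

The waypoints must appear in the order I, F, A, with no cell reused.
Route from N: up-left 1 to J, left 1 to I, up-right 1 to F, up-left 1 to A, right 1 to B, down-right 1 to H, down 1 to K, down-left 1 to M — 8 moves in all.
Check: order respected (I at step 2, F at step 3, A at step 4); 8 moves as required.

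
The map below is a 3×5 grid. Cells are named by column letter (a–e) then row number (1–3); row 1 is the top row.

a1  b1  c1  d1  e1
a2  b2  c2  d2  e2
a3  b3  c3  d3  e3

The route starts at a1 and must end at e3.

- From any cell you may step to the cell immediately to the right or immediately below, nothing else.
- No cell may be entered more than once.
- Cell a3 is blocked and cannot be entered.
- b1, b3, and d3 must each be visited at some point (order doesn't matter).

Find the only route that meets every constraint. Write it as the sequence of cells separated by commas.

Moves only go right or down, so the column and row indices never decrease.
Route from a1: right to b1, 2× down (reaching b3), 3× right (reaching e3) — 6 moves in all.
Check: all required cells visited.

a1, b1, b2, b3, c3, d3, e3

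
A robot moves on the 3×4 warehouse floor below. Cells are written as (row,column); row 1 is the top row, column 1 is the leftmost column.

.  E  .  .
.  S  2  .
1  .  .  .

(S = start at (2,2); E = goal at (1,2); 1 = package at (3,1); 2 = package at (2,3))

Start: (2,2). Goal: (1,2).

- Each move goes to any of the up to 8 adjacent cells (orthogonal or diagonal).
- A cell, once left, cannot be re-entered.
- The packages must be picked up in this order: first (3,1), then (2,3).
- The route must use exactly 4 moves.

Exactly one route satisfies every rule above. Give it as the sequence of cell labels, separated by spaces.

The waypoints must appear in the order (3,1), (2,3), with no cell reused.
Route from (2,2): down-left to (3,1), right to (3,2), up-right to (2,3), up-left to (1,2) — 4 moves in all.
Check: order respected (1 at step 1, 2 at step 3); 4 moves as required.

(2,2) (3,1) (3,2) (2,3) (1,2)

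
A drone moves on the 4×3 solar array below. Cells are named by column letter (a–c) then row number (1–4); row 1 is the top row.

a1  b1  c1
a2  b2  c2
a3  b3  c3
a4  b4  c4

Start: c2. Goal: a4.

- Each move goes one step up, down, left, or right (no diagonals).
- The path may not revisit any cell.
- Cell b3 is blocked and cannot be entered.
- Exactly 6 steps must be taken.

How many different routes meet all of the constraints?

Need simple routes of exactly 6 moves from c2 to a4 (Manhattan distance 4, so 1 moves are spent on a detour and 1 undoing it).
Enumerating: c2 c1 b1 b2 a2 a3 a4 | c2 c1 b1 a1 a2 a3 a4 | c2 b2 b1 a1 a2 a3 a4.
That gives 3 routes.

3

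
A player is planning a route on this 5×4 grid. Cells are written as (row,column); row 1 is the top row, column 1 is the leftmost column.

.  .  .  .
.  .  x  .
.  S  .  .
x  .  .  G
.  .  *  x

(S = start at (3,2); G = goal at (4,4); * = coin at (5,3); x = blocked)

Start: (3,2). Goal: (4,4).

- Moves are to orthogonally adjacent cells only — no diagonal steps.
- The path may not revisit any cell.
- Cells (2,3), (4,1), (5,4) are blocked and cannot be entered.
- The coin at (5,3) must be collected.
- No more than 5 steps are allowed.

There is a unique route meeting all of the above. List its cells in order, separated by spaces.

(3,2) (4,2) (5,2) (5,3) (4,3) (4,4)

Any route must reach (5,3) and still end at (4,4) within 5 moves, so the order of the required stops is forced.
Route from (3,2): down 2 to (5,2), right 1 to (5,3), up 1 to (4,3), right 1 to (4,4) — 5 moves in all.
Check: all required cells visited; 5 ≤ 5 moves.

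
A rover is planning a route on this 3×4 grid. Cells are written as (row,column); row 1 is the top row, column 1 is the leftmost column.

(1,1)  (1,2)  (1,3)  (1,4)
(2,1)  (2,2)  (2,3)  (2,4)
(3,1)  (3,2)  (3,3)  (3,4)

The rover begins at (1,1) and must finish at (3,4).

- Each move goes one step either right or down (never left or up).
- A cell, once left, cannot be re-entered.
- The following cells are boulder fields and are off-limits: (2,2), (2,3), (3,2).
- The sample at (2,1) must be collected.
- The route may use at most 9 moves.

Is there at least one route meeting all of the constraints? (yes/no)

no

Every right/down route from (2,1) to (3,4) runs into a blocked cell, so that leg cannot be completed.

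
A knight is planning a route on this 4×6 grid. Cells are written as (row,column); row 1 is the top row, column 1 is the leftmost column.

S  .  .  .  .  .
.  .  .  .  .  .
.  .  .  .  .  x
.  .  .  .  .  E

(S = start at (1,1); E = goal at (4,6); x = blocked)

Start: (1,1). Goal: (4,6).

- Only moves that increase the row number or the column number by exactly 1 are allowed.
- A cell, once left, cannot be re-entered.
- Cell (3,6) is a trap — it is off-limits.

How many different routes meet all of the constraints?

A right/down-only route from (1,1) to (4,6) makes exactly 3 down-moves and 5 right-moves in some order.
With no other constraints that would be C(8,3) = 56 routes.
Subtract routes through each blocked cell (inclusion–exclusion for overlaps): − through (3,6): 21 → 35.
That gives 35 routes.

35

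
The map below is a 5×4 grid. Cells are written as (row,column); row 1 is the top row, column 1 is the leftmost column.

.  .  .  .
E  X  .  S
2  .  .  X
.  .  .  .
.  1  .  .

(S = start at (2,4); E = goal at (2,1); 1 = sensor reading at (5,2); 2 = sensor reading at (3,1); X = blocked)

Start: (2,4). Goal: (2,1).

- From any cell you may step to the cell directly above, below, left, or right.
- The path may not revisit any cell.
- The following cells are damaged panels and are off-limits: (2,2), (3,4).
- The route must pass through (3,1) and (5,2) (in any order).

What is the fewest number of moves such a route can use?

9

Any route passes through (3,1) and (5,2) in some order between (2,4) and (2,1). Summing Manhattan distances along each leg and taking the cheapest ordering ((2,4) → (5,2) → (3,1) → (2,1)) gives a lower bound of 5 + 3 + 1 = 9 moves.
A route of 9 moves achieves this: (2,4) → (2,3) → (3,3) → (4,3) → (5,3) → (5,2) → (4,2) → (3,2) → (3,1) → (2,1).
Since 9 matches the lower bound, it is optimal.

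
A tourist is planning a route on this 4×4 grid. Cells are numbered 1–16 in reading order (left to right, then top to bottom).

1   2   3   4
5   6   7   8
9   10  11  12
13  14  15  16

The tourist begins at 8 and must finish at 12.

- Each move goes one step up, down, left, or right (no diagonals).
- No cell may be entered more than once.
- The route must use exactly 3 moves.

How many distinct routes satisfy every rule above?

1

Need simple routes of exactly 3 moves from 8 to 12 (Manhattan distance 1, so 1 moves are spent on a detour and 1 undoing it).
Enumerating: 8 7 11 12.
That gives 1 route.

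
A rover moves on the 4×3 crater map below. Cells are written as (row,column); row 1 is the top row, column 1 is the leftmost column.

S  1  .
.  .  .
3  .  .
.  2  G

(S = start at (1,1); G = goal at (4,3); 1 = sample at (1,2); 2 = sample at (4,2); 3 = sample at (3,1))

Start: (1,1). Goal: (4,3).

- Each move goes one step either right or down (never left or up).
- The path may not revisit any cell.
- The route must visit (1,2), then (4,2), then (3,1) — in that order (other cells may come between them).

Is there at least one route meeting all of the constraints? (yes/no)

(3,1) lies above (4,2), so going from (4,2) to (3,1) would need an upward move — but moves only go right/down, so (4,2) cannot be visited before (3,1).

no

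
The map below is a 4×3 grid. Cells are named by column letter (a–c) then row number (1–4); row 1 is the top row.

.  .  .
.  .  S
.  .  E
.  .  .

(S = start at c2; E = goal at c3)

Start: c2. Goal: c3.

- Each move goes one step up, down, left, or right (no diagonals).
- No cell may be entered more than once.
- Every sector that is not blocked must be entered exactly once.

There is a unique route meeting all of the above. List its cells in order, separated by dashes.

Need to visit all 12 open cells exactly once, starting at c2 and ending at c3.
Cell a4 has only two open neighbours (a3 and b4), so the path must pass straight through it: one of those is the cell it's entered from and the other is where it exits.
Route from c2: up 1 to c1, left 2 to a1, down 1 to a2, right 1 to b2, down 1 to b3, left 1 to a3, down 1 to a4, right 2 to c4, up 1 to c3 — 11 moves in all.
Check: all 12 open cells covered.

c2 - c1 - b1 - a1 - a2 - b2 - b3 - a3 - a4 - b4 - c4 - c3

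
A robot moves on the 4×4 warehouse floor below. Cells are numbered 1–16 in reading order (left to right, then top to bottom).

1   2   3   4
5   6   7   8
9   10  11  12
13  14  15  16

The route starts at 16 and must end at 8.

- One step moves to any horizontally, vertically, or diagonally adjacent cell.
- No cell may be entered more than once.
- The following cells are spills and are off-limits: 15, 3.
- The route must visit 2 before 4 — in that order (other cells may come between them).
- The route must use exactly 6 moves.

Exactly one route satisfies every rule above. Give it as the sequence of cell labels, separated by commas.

The waypoints must appear in the order 2, 4, with no cell reused.
Route from 16: 2× up-left (reaching 6), up to 2, down-right to 7, up-right to 4, down to 8 — 6 moves in all.
Check: order respected (2 at step 3, 4 at step 5); 6 moves as required.

16, 11, 6, 2, 7, 4, 8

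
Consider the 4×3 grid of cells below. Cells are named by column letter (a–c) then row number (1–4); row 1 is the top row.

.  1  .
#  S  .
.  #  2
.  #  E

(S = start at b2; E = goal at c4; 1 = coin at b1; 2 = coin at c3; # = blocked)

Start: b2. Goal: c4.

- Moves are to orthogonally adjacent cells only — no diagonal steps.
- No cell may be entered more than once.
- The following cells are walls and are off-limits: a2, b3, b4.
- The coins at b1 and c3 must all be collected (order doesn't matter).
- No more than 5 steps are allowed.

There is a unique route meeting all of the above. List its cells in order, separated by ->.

b2 -> b1 -> c1 -> c2 -> c3 -> c4

Any route must reach b1 and c3 and still end at c4 within 5 moves, so the order of the required stops is forced.
Route from b2: up to b1, right to c1, 3× down (reaching c4) — 5 moves in all.
Check: all required cells visited; 5 ≤ 5 moves.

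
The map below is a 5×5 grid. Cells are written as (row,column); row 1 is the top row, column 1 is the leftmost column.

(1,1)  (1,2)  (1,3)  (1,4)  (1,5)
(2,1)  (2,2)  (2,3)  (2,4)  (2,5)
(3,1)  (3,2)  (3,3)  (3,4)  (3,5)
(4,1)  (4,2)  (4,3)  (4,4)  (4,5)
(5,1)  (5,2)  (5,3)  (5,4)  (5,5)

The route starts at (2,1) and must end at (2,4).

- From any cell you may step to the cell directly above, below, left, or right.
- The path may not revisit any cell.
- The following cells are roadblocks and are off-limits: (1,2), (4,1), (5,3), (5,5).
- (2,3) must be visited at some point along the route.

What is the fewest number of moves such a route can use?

3

Any route passes through (2,3) somewhere between (2,1) and (2,4). Summing Manhattan distances along the two legs ((2,1) → (2,3) → (2,4)) gives a lower bound of 2 + 1 = 3 moves.
A route of 3 moves achieves this: (2,1) → (2,2) → (2,3) → (2,4).
Since 3 matches the lower bound, it is optimal.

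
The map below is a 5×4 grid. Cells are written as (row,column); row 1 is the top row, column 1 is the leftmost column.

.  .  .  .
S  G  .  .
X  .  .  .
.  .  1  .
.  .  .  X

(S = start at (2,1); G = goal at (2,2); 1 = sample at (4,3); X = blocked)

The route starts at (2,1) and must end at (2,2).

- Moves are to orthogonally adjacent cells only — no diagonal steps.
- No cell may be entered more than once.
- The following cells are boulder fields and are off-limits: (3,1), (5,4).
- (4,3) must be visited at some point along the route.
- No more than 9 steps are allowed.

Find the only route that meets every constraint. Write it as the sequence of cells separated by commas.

The budget equals the shortest possible length, so every move has to be on a shortest route through the required cells.
Route from (2,1): up to (1,1), 2× right (reaching (1,3)), 3× down (reaching (4,3)), left to (4,2), 2× up (reaching (2,2)) — 9 moves in all.
Check: all required cells visited; 9 ≤ 9 moves.

(2,1), (1,1), (1,2), (1,3), (2,3), (3,3), (4,3), (4,2), (3,2), (2,2)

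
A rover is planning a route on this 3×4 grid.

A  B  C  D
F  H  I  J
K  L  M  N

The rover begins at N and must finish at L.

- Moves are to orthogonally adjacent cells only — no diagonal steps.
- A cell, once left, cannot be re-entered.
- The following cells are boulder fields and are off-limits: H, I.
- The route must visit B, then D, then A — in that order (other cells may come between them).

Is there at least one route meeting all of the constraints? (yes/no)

no

Ignoring the required order, 1 revisit-free route from N to L passes through all of B, D, and A; the waypoint orders that occur are D → B → A (1) — never B → D → A.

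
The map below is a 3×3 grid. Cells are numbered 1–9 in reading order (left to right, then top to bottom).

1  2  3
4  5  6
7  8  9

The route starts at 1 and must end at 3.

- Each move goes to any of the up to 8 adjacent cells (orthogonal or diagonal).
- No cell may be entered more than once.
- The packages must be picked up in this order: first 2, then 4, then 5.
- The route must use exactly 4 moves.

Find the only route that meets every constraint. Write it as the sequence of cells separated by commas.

The waypoints must appear in the order 2, 4, 5, with no cell reused.
Route from 1: right 1 to 2, down-left 1 to 4, right 1 to 5, up-right 1 to 3 — 4 moves in all.
Check: order respected (2 at step 1, 4 at step 2, 5 at step 3); 4 moves as required.

1, 2, 4, 5, 3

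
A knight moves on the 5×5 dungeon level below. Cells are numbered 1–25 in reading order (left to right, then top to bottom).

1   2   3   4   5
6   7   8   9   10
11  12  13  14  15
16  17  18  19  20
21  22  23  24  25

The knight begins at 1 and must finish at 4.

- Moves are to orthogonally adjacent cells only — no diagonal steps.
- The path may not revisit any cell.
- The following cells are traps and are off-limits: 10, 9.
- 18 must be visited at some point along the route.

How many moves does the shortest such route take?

Any route passes through 18 somewhere between 1 and 4. Summing Manhattan distances along the two legs (1 → 18 → 4) gives a lower bound of 5 + 4 = 9 moves.
A route of 9 moves achieves this: 1 → 6 → 11 → 16 → 17 → 18 → 13 → 8 → 3 → 4.
Since 9 matches the lower bound, it is optimal.

9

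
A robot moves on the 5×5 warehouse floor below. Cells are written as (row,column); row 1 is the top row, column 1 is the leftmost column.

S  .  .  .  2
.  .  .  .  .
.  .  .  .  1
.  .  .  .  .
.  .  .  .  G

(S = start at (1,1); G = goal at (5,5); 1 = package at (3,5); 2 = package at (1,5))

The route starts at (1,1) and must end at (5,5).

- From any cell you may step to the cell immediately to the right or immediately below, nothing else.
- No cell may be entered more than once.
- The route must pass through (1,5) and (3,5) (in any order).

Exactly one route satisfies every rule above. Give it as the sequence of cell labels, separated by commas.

(1,1), (1,2), (1,3), (1,4), (1,5), (2,5), (3,5), (4,5), (5,5)

Moves only go right or down, so the column and row indices never decrease.
Route from (1,1): 4× right (reaching (1,5)), 4× down (reaching (5,5)) — 8 moves in all.
Check: all required cells visited.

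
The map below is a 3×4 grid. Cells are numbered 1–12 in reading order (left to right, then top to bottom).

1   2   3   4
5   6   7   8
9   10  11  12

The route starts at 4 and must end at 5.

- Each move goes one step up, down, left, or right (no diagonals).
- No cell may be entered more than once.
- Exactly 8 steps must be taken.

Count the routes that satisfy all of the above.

11

Need simple routes of exactly 8 moves from 4 to 5 (Manhattan distance 4, so 2 moves are spent on a detour and 2 undoing it).
Branch systematically from the start, pruning whenever the remaining move budget drops below the Manhattan distance to 5 or differs from it in parity. Grouping the completions by first move — via 8: 7; via 3: 4 — and summing: 7 + 4 = 11.
That gives 11 routes.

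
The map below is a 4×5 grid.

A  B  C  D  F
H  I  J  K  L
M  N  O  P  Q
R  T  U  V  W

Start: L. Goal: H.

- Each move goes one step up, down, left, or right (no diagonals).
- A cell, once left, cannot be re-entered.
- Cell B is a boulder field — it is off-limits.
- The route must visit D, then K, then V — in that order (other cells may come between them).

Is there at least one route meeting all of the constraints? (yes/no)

One route that works: L → F → D → K → P → V → U → O → J → I → H.

yes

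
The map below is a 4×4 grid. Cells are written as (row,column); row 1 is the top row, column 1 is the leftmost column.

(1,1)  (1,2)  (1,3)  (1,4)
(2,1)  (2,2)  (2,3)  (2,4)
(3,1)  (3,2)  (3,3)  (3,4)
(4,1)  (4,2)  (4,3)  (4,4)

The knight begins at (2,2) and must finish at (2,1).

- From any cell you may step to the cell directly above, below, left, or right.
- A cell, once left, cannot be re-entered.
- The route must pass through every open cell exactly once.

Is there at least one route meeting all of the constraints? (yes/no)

yes

One route that works: (2,2) → (3,2) → (3,1) → (4,1) → (4,2) → (4,3) → (4,4) → (3,4) → (3,3) → (2,3) → (2,4) → (1,4) → (1,3) → (1,2) → (1,1) → (2,1).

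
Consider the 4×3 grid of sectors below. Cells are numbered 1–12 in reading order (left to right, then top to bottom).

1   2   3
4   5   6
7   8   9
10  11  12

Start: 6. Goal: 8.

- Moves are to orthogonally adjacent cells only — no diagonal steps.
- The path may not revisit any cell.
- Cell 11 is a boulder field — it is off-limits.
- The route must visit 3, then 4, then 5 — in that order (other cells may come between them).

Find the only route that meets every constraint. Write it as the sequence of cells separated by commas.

6, 3, 2, 1, 4, 5, 8

The waypoints must appear in the order 3, 4, 5, with no cell reused.
Route from 6: up to 3, 2× left (reaching 1), down to 4, right to 5, down to 8 — 6 moves in all.
Check: order respected (3 at step 1, 4 at step 4, 5 at step 5).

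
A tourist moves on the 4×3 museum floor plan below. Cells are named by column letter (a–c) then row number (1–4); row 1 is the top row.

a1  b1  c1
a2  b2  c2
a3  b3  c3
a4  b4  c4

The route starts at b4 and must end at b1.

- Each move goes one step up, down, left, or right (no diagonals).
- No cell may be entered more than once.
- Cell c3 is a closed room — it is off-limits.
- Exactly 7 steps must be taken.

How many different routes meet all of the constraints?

4

Need simple routes of exactly 7 moves from b4 to b1 (Manhattan distance 3, so 2 moves are spent on a detour and 2 undoing it).
Enumerating: b4 b3 a3 a2 b2 c2 c1 b1 | b4 a4 a3 a2 b2 c2 c1 b1 | b4 a4 a3 b3 b2 a2 a1 b1 | b4 a4 a3 b3 b2 c2 c1 b1.
That gives 4 routes.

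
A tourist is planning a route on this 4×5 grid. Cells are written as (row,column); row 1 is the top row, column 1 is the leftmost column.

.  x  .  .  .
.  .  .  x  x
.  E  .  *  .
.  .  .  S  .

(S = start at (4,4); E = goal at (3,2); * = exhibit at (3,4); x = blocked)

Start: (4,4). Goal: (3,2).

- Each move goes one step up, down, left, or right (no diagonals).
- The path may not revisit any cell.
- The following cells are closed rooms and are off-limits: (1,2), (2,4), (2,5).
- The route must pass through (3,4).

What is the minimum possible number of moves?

3

Any route passes through (3,4) somewhere between (4,4) and (3,2). Summing Manhattan distances along the two legs ((4,4) → (3,4) → (3,2)) gives a lower bound of 1 + 2 = 3 moves.
A route of 3 moves achieves this: (4,4) → (3,4) → (3,3) → (3,2).
Since 3 matches the lower bound, it is optimal.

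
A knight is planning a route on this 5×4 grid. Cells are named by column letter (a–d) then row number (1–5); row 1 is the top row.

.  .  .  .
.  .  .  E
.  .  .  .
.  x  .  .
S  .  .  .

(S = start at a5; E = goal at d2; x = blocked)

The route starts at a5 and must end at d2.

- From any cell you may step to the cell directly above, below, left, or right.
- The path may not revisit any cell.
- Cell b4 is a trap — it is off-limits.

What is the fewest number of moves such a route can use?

The Manhattan distance from a5 to d2 is |5−2| + |1−4| = 6, so at least 6 moves are needed.
A route of 6 moves achieves this: a5 → a4 → a3 → a2 → b2 → c2 → d2.
Since 6 matches the lower bound, it is optimal.

6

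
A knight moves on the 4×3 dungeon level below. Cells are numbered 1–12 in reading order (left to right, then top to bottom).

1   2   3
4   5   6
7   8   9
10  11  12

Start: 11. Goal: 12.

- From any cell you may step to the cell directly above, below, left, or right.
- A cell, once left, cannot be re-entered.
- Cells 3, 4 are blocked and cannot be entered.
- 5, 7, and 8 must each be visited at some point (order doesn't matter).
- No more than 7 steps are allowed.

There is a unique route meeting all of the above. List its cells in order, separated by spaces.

11 10 7 8 5 6 9 12

The 7-move cap with required stops at 5, 7, 8 leaves no slack for detours.
Route from 11: left to 10, up to 7, right to 8, up to 5, right to 6, 2× down (reaching 12) — 7 moves in all.
Check: all required cells visited; 7 ≤ 7 moves.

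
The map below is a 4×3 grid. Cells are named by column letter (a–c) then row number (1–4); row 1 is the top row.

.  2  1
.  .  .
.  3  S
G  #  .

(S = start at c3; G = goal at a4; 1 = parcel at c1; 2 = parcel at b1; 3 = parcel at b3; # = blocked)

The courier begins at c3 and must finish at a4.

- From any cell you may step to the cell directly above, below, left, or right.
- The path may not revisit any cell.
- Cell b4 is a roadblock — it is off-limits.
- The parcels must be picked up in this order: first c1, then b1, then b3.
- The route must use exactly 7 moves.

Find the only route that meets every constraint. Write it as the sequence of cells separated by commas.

The waypoints must appear in the order c1, b1, b3, with no cell reused.
Route from c3: 2× up (reaching c1), left to b1, 2× down (reaching b3), left to a3, down to a4 — 7 moves in all.
Check: order respected (1 at step 2, 2 at step 3, 3 at step 5); 7 moves as required.

c3, c2, c1, b1, b2, b3, a3, a4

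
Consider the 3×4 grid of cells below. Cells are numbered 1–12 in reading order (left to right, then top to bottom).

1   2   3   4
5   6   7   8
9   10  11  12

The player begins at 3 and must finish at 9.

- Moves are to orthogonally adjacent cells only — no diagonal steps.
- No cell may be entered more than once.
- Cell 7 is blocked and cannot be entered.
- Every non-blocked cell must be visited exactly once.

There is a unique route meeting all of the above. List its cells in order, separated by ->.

3 -> 4 -> 8 -> 12 -> 11 -> 10 -> 6 -> 2 -> 1 -> 5 -> 9

Need to visit all 11 open cells exactly once, starting at 3 and ending at 9.
Cell 11 has only two open neighbours (10 and 12), so the path must pass straight through it: one of those is the cell it's entered from and the other is where it exits.
Route from 3: right to 4, 2× down (reaching 12), 2× left (reaching 10), 2× up (reaching 2), left to 1, 2× down (reaching 9) — 10 moves in all.
Check: all 11 open cells covered.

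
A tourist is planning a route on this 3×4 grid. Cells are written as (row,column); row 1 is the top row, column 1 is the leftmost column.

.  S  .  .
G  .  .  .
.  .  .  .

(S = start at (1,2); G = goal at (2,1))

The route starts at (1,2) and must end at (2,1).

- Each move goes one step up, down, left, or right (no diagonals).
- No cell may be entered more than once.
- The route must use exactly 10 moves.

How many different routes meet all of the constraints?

Need simple routes of exactly 10 moves from (1,2) to (2,1) (Manhattan distance 2, so 4 moves are spent on a detour and 4 undoing it).
Enumerating: (1,2) (2,2) (2,3) (1,3) (1,4) (2,4) (3,4) (3,3) (3,2) (3,1) (2,1) | (1,2) (1,3) (1,4) (2,4) (3,4) (3,3) (2,3) (2,2) (3,2) (3,1) (2,1).
That gives 2 routes.

2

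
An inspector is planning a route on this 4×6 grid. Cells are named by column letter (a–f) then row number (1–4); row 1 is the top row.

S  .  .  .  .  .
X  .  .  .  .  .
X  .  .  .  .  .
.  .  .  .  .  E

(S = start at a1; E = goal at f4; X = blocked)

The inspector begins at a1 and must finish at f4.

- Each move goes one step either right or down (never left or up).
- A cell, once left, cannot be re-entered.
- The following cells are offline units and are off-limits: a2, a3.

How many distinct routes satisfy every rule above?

A right/down-only route from a1 to f4 makes exactly 3 down-moves and 5 right-moves in some order.
With no other constraints that would be C(8,3) = 56 routes.
Subtract routes through each blocked cell (inclusion–exclusion for overlaps): − through a2: 21 − through a3: 6 + through a2&a3: 6 → 35.
That gives 35 routes.

35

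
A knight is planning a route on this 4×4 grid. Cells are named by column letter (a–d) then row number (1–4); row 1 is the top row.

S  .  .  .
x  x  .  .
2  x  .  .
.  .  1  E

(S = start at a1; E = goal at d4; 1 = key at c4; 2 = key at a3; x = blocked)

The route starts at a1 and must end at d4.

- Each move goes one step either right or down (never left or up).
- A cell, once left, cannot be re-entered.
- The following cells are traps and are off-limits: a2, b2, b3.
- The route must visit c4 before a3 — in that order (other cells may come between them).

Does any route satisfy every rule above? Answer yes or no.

no

a3 lies above c4, so going from c4 to a3 would need an upward move — but moves only go right/down, so c4 cannot be visited before a3.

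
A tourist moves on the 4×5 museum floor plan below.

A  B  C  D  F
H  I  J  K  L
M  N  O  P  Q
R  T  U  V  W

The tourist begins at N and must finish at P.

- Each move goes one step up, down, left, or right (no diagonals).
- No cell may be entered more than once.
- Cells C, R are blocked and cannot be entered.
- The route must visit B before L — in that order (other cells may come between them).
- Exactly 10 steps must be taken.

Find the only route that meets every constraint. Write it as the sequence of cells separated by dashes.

The waypoints must appear in the order B, L, with no cell reused.
Route from N: left 1 to M, up 2 to A, right 1 to B, down 1 to I, right 3 to L, down 1 to Q, left 1 to P — 10 moves in all.
Check: order respected (B at step 4, L at step 8); 10 moves as required.

N - M - H - A - B - I - J - K - L - Q - P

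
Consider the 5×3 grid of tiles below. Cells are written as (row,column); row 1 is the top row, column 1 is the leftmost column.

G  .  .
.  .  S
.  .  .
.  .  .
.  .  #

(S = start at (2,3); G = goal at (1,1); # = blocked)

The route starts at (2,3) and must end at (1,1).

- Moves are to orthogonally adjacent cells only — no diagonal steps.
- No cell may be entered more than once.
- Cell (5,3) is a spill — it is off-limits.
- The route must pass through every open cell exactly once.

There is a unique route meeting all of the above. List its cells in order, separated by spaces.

Need to visit all 14 open cells exactly once, starting at (2,3) and ending at (1,1).
Route from (2,3): up 1 to (1,3), left 1 to (1,2), down 2 to (3,2), right 1 to (3,3), down 1 to (4,3), left 1 to (4,2), down 1 to (5,2), left 1 to (5,1), up 4 to (1,1) — 13 moves in all.
Check: all 14 open cells covered.

(2,3) (1,3) (1,2) (2,2) (3,2) (3,3) (4,3) (4,2) (5,2) (5,1) (4,1) (3,1) (2,1) (1,1)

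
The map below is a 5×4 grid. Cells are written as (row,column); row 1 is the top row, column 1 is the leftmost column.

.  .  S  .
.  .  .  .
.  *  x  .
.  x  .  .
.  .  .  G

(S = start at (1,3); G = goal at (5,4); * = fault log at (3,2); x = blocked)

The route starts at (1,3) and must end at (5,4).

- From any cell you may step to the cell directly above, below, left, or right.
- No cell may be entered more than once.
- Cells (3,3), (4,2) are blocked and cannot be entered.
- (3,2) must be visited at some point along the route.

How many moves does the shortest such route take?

9

Any route passes through (3,2) somewhere between (1,3) and (5,4). Summing Manhattan distances along the two legs ((1,3) → (3,2) → (5,4)) gives a lower bound of 3 + 4 = 7 moves.
That bound ignores the blocked cells. Measuring each leg by the fewest moves that actually steer around them ((1,3)→(3,2): 3; (3,2)→(5,4): 6) raises the lower bound to 9.
A route of 9 moves exists: (1,3) → (2,3) → (2,2) → (3,2) → (3,1) → (4,1) → (5,1) → (5,2) → (5,3) → (5,4).
Since 9 matches that lower bound, it is optimal.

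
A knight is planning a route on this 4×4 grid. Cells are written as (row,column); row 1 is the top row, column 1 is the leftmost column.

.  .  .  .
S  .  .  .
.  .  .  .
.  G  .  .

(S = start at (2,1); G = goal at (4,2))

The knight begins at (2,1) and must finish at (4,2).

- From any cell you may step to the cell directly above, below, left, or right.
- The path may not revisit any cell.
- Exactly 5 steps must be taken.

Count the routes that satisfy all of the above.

6

Need simple routes of exactly 5 moves from (2,1) to (4,2) (Manhattan distance 3, so 1 moves are spent on a detour and 1 undoing it).
Enumerating: (2,1) (1,1) (1,2) (2,2) (3,2) (4,2) | (2,1) (3,1) (3,2) (3,3) (4,3) (4,2) | (2,1) (2,2) (3,2) (3,1) (4,1) (4,2) | (2,1) (2,2) (3,2) (3,3) (4,3) (4,2) | (2,1) (2,2) (2,3) (3,3) (4,3) (4,2) | (2,1) (2,2) (2,3) (3,3) (3,2) (4,2).
That gives 6 routes.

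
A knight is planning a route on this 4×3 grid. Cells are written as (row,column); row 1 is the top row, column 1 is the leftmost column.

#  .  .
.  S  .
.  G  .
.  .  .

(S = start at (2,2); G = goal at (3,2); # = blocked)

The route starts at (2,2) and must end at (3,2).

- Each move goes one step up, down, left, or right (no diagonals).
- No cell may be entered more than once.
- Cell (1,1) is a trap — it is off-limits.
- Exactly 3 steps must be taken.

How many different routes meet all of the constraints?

Need simple routes of exactly 3 moves from (2,2) to (3,2) (Manhattan distance 1, so 1 moves are spent on a detour and 1 undoing it).
Enumerating: (2,2) (2,1) (3,1) (3,2) | (2,2) (2,3) (3,3) (3,2).
That gives 2 routes.

2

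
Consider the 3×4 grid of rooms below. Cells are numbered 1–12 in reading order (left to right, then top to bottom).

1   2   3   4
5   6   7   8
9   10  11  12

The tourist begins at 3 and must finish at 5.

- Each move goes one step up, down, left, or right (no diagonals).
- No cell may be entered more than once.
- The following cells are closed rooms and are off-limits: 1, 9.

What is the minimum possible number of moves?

The Manhattan distance from 3 to 5 is |1−2| + |3−1| = 3, so at least 3 moves are needed.
A route of 3 moves achieves this: 3 → 7 → 6 → 5.
Since 3 matches the lower bound, it is optimal.

3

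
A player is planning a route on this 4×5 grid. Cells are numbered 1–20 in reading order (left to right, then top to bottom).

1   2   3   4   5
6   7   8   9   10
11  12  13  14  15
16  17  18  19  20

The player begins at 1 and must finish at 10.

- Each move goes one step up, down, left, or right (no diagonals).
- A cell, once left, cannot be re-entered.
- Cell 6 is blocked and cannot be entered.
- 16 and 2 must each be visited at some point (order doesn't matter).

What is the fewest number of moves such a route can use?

Any route passes through 16 and 2 in some order between 1 and 10. Summing Manhattan distances along each leg and taking the cheapest ordering (1 → 2 → 16 → 10) gives a lower bound of 1 + 4 + 6 = 11 moves.
A route of 11 moves achieves this: 1 → 2 → 7 → 12 → 11 → 16 → 17 → 18 → 13 → 8 → 9 → 10.
Since 11 matches the lower bound, it is optimal.

11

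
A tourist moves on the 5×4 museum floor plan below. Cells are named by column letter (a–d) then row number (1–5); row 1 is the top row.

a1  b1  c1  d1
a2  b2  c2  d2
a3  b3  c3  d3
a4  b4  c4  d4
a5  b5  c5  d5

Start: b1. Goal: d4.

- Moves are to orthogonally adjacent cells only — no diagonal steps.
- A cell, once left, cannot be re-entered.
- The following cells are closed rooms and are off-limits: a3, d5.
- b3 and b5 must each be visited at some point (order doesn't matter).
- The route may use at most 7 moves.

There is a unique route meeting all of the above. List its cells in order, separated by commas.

The 7-move cap with required stops at b3, b5 leaves no slack for detours.
Route from b1: down 4 to b5, right 1 to c5, up 1 to c4, right 1 to d4 — 7 moves in all.
Check: all required cells visited; 7 ≤ 7 moves.

b1, b2, b3, b4, b5, c5, c4, d4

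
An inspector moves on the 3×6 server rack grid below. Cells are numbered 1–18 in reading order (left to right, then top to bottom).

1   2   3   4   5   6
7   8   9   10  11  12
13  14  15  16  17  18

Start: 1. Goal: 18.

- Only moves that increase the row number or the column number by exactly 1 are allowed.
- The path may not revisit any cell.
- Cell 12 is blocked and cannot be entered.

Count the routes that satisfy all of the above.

15

A right/down-only route from 1 to 18 makes exactly 2 down-moves and 5 right-moves in some order.
With no other constraints that would be C(7,2) = 21 routes.
Subtract routes through each blocked cell (inclusion–exclusion for overlaps): − through 12: 6 → 15.
That gives 15 routes.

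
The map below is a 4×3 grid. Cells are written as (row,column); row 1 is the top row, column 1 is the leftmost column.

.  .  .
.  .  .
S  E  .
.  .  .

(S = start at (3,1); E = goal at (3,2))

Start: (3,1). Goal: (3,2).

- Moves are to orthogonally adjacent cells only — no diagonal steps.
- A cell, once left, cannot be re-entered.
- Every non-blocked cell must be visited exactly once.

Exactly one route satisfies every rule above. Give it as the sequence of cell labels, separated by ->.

Need to visit all 12 open cells exactly once, starting at (3,1) and ending at (3,2).
Route from (3,1): down 1 to (4,1), right 2 to (4,3), up 3 to (1,3), left 2 to (1,1), down 1 to (2,1), right 1 to (2,2), down 1 to (3,2) — 11 moves in all.
Check: all 12 open cells covered.

(3,1) -> (4,1) -> (4,2) -> (4,3) -> (3,3) -> (2,3) -> (1,3) -> (1,2) -> (1,1) -> (2,1) -> (2,2) -> (3,2)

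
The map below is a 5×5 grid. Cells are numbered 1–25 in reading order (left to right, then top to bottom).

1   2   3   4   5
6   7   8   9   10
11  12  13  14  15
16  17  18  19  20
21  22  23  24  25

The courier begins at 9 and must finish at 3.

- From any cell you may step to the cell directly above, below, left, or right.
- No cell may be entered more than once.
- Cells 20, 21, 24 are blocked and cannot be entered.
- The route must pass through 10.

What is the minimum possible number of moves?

Any route passes through 10 somewhere between 9 and 3. Summing Manhattan distances along the two legs (9 → 10 → 3) gives a lower bound of 1 + 3 = 4 moves.
A route of 4 moves achieves this: 9 → 10 → 5 → 4 → 3.
Since 4 matches the lower bound, it is optimal.

4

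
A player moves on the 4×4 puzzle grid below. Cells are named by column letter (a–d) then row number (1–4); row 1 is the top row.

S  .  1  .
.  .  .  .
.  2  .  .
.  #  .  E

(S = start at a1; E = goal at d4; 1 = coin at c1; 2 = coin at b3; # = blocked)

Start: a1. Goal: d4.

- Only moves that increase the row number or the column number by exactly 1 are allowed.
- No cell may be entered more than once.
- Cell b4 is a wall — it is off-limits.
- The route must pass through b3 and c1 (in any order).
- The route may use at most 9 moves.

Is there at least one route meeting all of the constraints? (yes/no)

b3 is below but to the left of c1: going c1 → b3 would need a leftward move and b3 → c1 an upward move, so no right/down-only route can visit both required cells.

no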